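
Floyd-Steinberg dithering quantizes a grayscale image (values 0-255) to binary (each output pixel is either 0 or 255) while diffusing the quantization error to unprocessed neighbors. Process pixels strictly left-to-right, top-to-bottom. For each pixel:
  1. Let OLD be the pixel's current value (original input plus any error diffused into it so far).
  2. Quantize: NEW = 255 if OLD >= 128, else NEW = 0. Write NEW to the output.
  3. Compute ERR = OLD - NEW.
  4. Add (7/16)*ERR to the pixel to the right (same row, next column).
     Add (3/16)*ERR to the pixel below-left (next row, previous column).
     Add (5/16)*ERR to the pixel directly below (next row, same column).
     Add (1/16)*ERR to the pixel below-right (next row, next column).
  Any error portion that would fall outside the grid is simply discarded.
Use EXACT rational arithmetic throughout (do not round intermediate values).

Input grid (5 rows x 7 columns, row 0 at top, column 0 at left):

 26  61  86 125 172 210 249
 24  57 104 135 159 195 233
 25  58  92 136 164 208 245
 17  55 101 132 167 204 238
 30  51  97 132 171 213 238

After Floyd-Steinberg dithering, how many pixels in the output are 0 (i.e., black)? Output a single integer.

Answer: 16

Derivation:
(0,0): OLD=26 → NEW=0, ERR=26
(0,1): OLD=579/8 → NEW=0, ERR=579/8
(0,2): OLD=15061/128 → NEW=0, ERR=15061/128
(0,3): OLD=361427/2048 → NEW=255, ERR=-160813/2048
(0,4): OLD=4510405/32768 → NEW=255, ERR=-3845435/32768
(0,5): OLD=83182435/524288 → NEW=255, ERR=-50511005/524288
(0,6): OLD=1735186357/8388608 → NEW=255, ERR=-403908683/8388608
(1,0): OLD=5849/128 → NEW=0, ERR=5849/128
(1,1): OLD=126255/1024 → NEW=0, ERR=126255/1024
(1,2): OLD=6046107/32768 → NEW=255, ERR=-2309733/32768
(1,3): OLD=8516255/131072 → NEW=0, ERR=8516255/131072
(1,4): OLD=1071907869/8388608 → NEW=0, ERR=1071907869/8388608
(1,5): OLD=13719387117/67108864 → NEW=255, ERR=-3393373203/67108864
(1,6): OLD=203806476611/1073741824 → NEW=255, ERR=-69997688509/1073741824
(2,0): OLD=1022325/16384 → NEW=0, ERR=1022325/16384
(2,1): OLD=59490199/524288 → NEW=0, ERR=59490199/524288
(2,2): OLD=1170242309/8388608 → NEW=255, ERR=-968852731/8388608
(2,3): OLD=8410637725/67108864 → NEW=0, ERR=8410637725/67108864
(2,4): OLD=136012320461/536870912 → NEW=255, ERR=-889762099/536870912
(2,5): OLD=3216697406351/17179869184 → NEW=255, ERR=-1164169235569/17179869184
(2,6): OLD=52727383931609/274877906944 → NEW=255, ERR=-17366482339111/274877906944
(3,0): OLD=484648933/8388608 → NEW=0, ERR=484648933/8388608
(3,1): OLD=6575302849/67108864 → NEW=0, ERR=6575302849/67108864
(3,2): OLD=74283796787/536870912 → NEW=255, ERR=-62618285773/536870912
(3,3): OLD=241823253413/2147483648 → NEW=0, ERR=241823253413/2147483648
(3,4): OLD=57964966265829/274877906944 → NEW=255, ERR=-12128900004891/274877906944
(3,5): OLD=333305322086719/2199023255552 → NEW=255, ERR=-227445608079041/2199023255552
(3,6): OLD=5938088344871457/35184372088832 → NEW=255, ERR=-3033926537780703/35184372088832
(4,0): OLD=71324120587/1073741824 → NEW=0, ERR=71324120587/1073741824
(4,1): OLD=1587791749199/17179869184 → NEW=0, ERR=1587791749199/17179869184
(4,2): OLD=35245809105537/274877906944 → NEW=255, ERR=-34848057165183/274877906944
(4,3): OLD=211462679581659/2199023255552 → NEW=0, ERR=211462679581659/2199023255552
(4,4): OLD=3288450285662017/17592186044416 → NEW=255, ERR=-1197557155664063/17592186044416
(4,5): OLD=74292612439151137/562949953421312 → NEW=255, ERR=-69259625683283423/562949953421312
(4,6): OLD=1357955844154681399/9007199254740992 → NEW=255, ERR=-938879965804271561/9007199254740992
Output grid:
  Row 0: ...####  (3 black, running=3)
  Row 1: ..#..##  (4 black, running=7)
  Row 2: ..#.###  (3 black, running=10)
  Row 3: ..#.###  (3 black, running=13)
  Row 4: ..#.###  (3 black, running=16)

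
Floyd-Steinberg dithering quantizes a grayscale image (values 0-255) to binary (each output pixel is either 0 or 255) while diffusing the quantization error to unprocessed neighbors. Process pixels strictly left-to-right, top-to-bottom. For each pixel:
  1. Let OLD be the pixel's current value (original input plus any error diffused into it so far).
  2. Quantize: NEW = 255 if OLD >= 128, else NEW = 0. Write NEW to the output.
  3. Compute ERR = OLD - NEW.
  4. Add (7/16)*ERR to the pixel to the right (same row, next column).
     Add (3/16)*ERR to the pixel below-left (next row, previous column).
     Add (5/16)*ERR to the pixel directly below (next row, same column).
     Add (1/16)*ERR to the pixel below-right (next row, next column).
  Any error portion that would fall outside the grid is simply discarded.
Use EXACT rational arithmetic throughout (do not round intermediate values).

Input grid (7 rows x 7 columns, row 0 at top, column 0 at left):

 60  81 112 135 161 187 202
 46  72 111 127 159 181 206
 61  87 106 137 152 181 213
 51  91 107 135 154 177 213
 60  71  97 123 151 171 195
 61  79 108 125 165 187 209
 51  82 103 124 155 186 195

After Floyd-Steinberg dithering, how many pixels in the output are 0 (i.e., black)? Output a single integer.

(0,0): OLD=60 → NEW=0, ERR=60
(0,1): OLD=429/4 → NEW=0, ERR=429/4
(0,2): OLD=10171/64 → NEW=255, ERR=-6149/64
(0,3): OLD=95197/1024 → NEW=0, ERR=95197/1024
(0,4): OLD=3304203/16384 → NEW=255, ERR=-873717/16384
(0,5): OLD=42904909/262144 → NEW=255, ERR=-23941811/262144
(0,6): OLD=679656731/4194304 → NEW=255, ERR=-389890789/4194304
(1,0): OLD=5431/64 → NEW=0, ERR=5431/64
(1,1): OLD=65729/512 → NEW=255, ERR=-64831/512
(1,2): OLD=814485/16384 → NEW=0, ERR=814485/16384
(1,3): OLD=10603537/65536 → NEW=255, ERR=-6108143/65536
(1,4): OLD=378513971/4194304 → NEW=0, ERR=378513971/4194304
(1,5): OLD=5743806691/33554432 → NEW=255, ERR=-2812573469/33554432
(1,6): OLD=72247210221/536870912 → NEW=255, ERR=-64654872339/536870912
(2,0): OLD=522459/8192 → NEW=0, ERR=522459/8192
(2,1): OLD=23581785/262144 → NEW=0, ERR=23581785/262144
(2,2): OLD=568336331/4194304 → NEW=255, ERR=-501211189/4194304
(2,3): OLD=2537440179/33554432 → NEW=0, ERR=2537440179/33554432
(2,4): OLD=51470964547/268435456 → NEW=255, ERR=-16980076733/268435456
(2,5): OLD=946536380641/8589934592 → NEW=0, ERR=946536380641/8589934592
(2,6): OLD=30007843158839/137438953472 → NEW=255, ERR=-5039089976521/137438953472
(3,0): OLD=368248299/4194304 → NEW=0, ERR=368248299/4194304
(3,1): OLD=4667526479/33554432 → NEW=255, ERR=-3888853681/33554432
(3,2): OLD=10402776637/268435456 → NEW=0, ERR=10402776637/268435456
(3,3): OLD=167779970571/1073741824 → NEW=255, ERR=-106024194549/1073741824
(3,4): OLD=16000625490411/137438953472 → NEW=0, ERR=16000625490411/137438953472
(3,5): OLD=276571667950001/1099511627776 → NEW=255, ERR=-3803797132879/1099511627776
(3,6): OLD=3640102105191663/17592186044416 → NEW=255, ERR=-845905336134417/17592186044416
(4,0): OLD=35275625637/536870912 → NEW=0, ERR=35275625637/536870912
(4,1): OLD=655258883105/8589934592 → NEW=0, ERR=655258883105/8589934592
(4,2): OLD=16042707718927/137438953472 → NEW=0, ERR=16042707718927/137438953472
(4,3): OLD=184125714031701/1099511627776 → NEW=255, ERR=-96249751051179/1099511627776
(4,4): OLD=1251358344174095/8796093022208 → NEW=255, ERR=-991645376488945/8796093022208
(4,5): OLD=33455246030415983/281474976710656 → NEW=0, ERR=33455246030415983/281474976710656
(4,6): OLD=1043742450593388217/4503599627370496 → NEW=255, ERR=-104675454386088263/4503599627370496
(5,0): OLD=13171602862067/137438953472 → NEW=0, ERR=13171602862067/137438953472
(5,1): OLD=187751725595665/1099511627776 → NEW=255, ERR=-92623739487215/1099511627776
(5,2): OLD=844211054513703/8796093022208 → NEW=0, ERR=844211054513703/8796093022208
(5,3): OLD=8851735274254627/70368744177664 → NEW=0, ERR=8851735274254627/70368744177664
(5,4): OLD=908005067779176321/4503599627370496 → NEW=255, ERR=-240412837200300159/4503599627370496
(5,5): OLD=6823275555601548465/36028797018963968 → NEW=255, ERR=-2364067684234263375/36028797018963968
(5,6): OLD=104027076758225380671/576460752303423488 → NEW=255, ERR=-42970415079147608769/576460752303423488
(6,0): OLD=1146194384286251/17592186044416 → NEW=0, ERR=1146194384286251/17592186044416
(6,1): OLD=30445641114727143/281474976710656 → NEW=0, ERR=30445641114727143/281474976710656
(6,2): OLD=894573164126772053/4503599627370496 → NEW=255, ERR=-253844740852704427/4503599627370496
(6,3): OLD=4850890655402864587/36028797018963968 → NEW=255, ERR=-4336452584432947253/36028797018963968
(6,4): OLD=5852452554462947801/72057594037927936 → NEW=0, ERR=5852452554462947801/72057594037927936
(6,5): OLD=1694475038767091060485/9223372036854775808 → NEW=255, ERR=-657484830630876770555/9223372036854775808
(6,6): OLD=20131692407074983001555/147573952589676412928 → NEW=255, ERR=-17499665503292502295085/147573952589676412928
Output grid:
  Row 0: ..#.###  (3 black, running=3)
  Row 1: .#.#.##  (3 black, running=6)
  Row 2: ..#.#.#  (4 black, running=10)
  Row 3: .#.#.##  (3 black, running=13)
  Row 4: ...##.#  (4 black, running=17)
  Row 5: .#..###  (3 black, running=20)
  Row 6: ..##.##  (3 black, running=23)

Answer: 23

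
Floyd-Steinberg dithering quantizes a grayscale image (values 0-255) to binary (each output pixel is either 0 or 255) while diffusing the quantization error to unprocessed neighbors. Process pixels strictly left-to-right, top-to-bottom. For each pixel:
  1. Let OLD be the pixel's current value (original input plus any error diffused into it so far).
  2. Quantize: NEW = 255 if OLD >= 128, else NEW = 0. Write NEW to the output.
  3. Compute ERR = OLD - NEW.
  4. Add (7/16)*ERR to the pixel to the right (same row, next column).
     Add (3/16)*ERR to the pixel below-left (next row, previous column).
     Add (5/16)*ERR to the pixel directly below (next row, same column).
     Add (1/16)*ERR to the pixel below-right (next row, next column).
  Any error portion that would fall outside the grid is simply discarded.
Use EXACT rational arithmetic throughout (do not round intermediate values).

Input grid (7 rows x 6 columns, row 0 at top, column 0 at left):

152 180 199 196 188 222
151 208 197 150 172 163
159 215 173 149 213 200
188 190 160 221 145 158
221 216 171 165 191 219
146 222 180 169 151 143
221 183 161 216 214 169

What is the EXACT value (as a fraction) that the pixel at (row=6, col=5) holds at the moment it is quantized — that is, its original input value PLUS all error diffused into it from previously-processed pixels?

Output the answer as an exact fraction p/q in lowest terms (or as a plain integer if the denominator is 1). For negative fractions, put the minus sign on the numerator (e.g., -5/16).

Answer: 8196623770513288808085/73786976294838206464

Derivation:
(0,0): OLD=152 → NEW=255, ERR=-103
(0,1): OLD=2159/16 → NEW=255, ERR=-1921/16
(0,2): OLD=37497/256 → NEW=255, ERR=-27783/256
(0,3): OLD=608335/4096 → NEW=255, ERR=-436145/4096
(0,4): OLD=9267753/65536 → NEW=255, ERR=-7443927/65536
(0,5): OLD=180676383/1048576 → NEW=255, ERR=-86710497/1048576
(1,0): OLD=24653/256 → NEW=0, ERR=24653/256
(1,1): OLD=380571/2048 → NEW=255, ERR=-141669/2048
(1,2): OLD=6904375/65536 → NEW=0, ERR=6904375/65536
(1,3): OLD=35320299/262144 → NEW=255, ERR=-31526421/262144
(1,4): OLD=1035642593/16777216 → NEW=0, ERR=1035642593/16777216
(1,5): OLD=42161992407/268435456 → NEW=255, ERR=-26289048873/268435456
(2,0): OLD=5771225/32768 → NEW=255, ERR=-2584615/32768
(2,1): OLD=193616483/1048576 → NEW=255, ERR=-73770397/1048576
(2,2): OLD=2487564009/16777216 → NEW=255, ERR=-1790626071/16777216
(2,3): OLD=11124246753/134217728 → NEW=0, ERR=11124246753/134217728
(2,4): OLD=1042268694307/4294967296 → NEW=255, ERR=-52947966173/4294967296
(2,5): OLD=11535260177957/68719476736 → NEW=255, ERR=-5988206389723/68719476736
(3,0): OLD=2519267017/16777216 → NEW=255, ERR=-1758923063/16777216
(3,1): OLD=13046721173/134217728 → NEW=0, ERR=13046721173/134217728
(3,2): OLD=193614759247/1073741824 → NEW=255, ERR=-80189405873/1073741824
(3,3): OLD=14104336301997/68719476736 → NEW=255, ERR=-3419130265683/68719476736
(3,4): OLD=59495216021133/549755813888 → NEW=0, ERR=59495216021133/549755813888
(3,5): OLD=1559943614397731/8796093022208 → NEW=255, ERR=-683060106265309/8796093022208
(4,0): OLD=443377127207/2147483648 → NEW=255, ERR=-104231203033/2147483648
(4,1): OLD=7029544172795/34359738368 → NEW=255, ERR=-1732189111045/34359738368
(4,2): OLD=134527761359233/1099511627776 → NEW=0, ERR=134527761359233/1099511627776
(4,3): OLD=3845731950101477/17592186044416 → NEW=255, ERR=-640275491224603/17592186044416
(4,4): OLD=53825368690937653/281474976710656 → NEW=255, ERR=-17950750370279627/281474976710656
(4,5): OLD=781804999402551891/4503599627370496 → NEW=255, ERR=-366612905576924589/4503599627370496
(5,0): OLD=66729285251873/549755813888 → NEW=0, ERR=66729285251873/549755813888
(5,1): OLD=4912741945744177/17592186044416 → NEW=255, ERR=426734504418097/17592186044416
(5,2): OLD=30803575474527275/140737488355328 → NEW=255, ERR=-5084484056081365/140737488355328
(5,3): OLD=619290376739631241/4503599627370496 → NEW=255, ERR=-529127528239845239/4503599627370496
(5,4): OLD=559624341242694921/9007199254740992 → NEW=0, ERR=559624341242694921/9007199254740992
(5,5): OLD=20285289215928060189/144115188075855872 → NEW=255, ERR=-16464083743415187171/144115188075855872
(6,0): OLD=74162859006608947/281474976710656 → NEW=255, ERR=2386739945391667/281474976710656
(6,1): OLD=878663161492460983/4503599627370496 → NEW=255, ERR=-269754743487015497/4503599627370496
(6,2): OLD=1855333358783941983/18014398509481984 → NEW=0, ERR=1855333358783941983/18014398509481984
(6,3): OLD=67369476283738180611/288230376151711744 → NEW=255, ERR=-6129269634948314109/288230376151711744
(6,4): OLD=900887150829812781731/4611686018427387904 → NEW=255, ERR=-275092783869171133789/4611686018427387904
(6,5): OLD=8196623770513288808085/73786976294838206464 → NEW=0, ERR=8196623770513288808085/73786976294838206464
Target (6,5): original=169, with diffused error = 8196623770513288808085/73786976294838206464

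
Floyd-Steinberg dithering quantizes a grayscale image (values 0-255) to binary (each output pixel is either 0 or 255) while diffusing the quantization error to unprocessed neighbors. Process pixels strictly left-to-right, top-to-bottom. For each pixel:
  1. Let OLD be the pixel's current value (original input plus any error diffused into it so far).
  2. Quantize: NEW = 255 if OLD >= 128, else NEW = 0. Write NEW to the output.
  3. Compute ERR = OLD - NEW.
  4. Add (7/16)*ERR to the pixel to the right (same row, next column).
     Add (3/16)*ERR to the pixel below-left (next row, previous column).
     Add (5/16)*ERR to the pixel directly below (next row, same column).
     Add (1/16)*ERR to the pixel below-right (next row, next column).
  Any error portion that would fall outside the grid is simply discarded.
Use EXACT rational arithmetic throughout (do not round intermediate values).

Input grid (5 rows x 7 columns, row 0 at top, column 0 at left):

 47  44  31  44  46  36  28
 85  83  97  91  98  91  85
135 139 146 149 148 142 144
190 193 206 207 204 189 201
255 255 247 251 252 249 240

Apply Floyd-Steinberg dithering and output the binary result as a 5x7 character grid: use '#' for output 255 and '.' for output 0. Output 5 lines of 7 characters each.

(0,0): OLD=47 → NEW=0, ERR=47
(0,1): OLD=1033/16 → NEW=0, ERR=1033/16
(0,2): OLD=15167/256 → NEW=0, ERR=15167/256
(0,3): OLD=286393/4096 → NEW=0, ERR=286393/4096
(0,4): OLD=5019407/65536 → NEW=0, ERR=5019407/65536
(0,5): OLD=72884585/1048576 → NEW=0, ERR=72884585/1048576
(0,6): OLD=979954143/16777216 → NEW=0, ERR=979954143/16777216
(1,0): OLD=28619/256 → NEW=0, ERR=28619/256
(1,1): OLD=340237/2048 → NEW=255, ERR=-182003/2048
(1,2): OLD=6145937/65536 → NEW=0, ERR=6145937/65536
(1,3): OLD=45073597/262144 → NEW=255, ERR=-21773123/262144
(1,4): OLD=1728042647/16777216 → NEW=0, ERR=1728042647/16777216
(1,5): OLD=23289761223/134217728 → NEW=255, ERR=-10935759417/134217728
(1,6): OLD=154513186761/2147483648 → NEW=0, ERR=154513186761/2147483648
(2,0): OLD=5022431/32768 → NEW=255, ERR=-3333409/32768
(2,1): OLD=95728133/1048576 → NEW=0, ERR=95728133/1048576
(2,2): OLD=3256782415/16777216 → NEW=255, ERR=-1021407665/16777216
(2,3): OLD=16318558871/134217728 → NEW=0, ERR=16318558871/134217728
(2,4): OLD=228612040327/1073741824 → NEW=255, ERR=-45192124793/1073741824
(2,5): OLD=4056261366893/34359738368 → NEW=0, ERR=4056261366893/34359738368
(2,6): OLD=117120167298251/549755813888 → NEW=255, ERR=-23067565243189/549755813888
(3,0): OLD=2941509999/16777216 → NEW=255, ERR=-1336680081/16777216
(3,1): OLD=22669302339/134217728 → NEW=255, ERR=-11556218301/134217728
(3,2): OLD=190920337209/1073741824 → NEW=255, ERR=-82883827911/1073741824
(3,3): OLD=856960503903/4294967296 → NEW=255, ERR=-238256156577/4294967296
(3,4): OLD=107923436469615/549755813888 → NEW=255, ERR=-32264296071825/549755813888
(3,5): OLD=834385677211197/4398046511104 → NEW=255, ERR=-287116183120323/4398046511104
(3,6): OLD=11730803143102947/70368744177664 → NEW=255, ERR=-6213226622201373/70368744177664
(4,0): OLD=459472472097/2147483648 → NEW=255, ERR=-88135858143/2147483648
(4,1): OLD=6551886794925/34359738368 → NEW=255, ERR=-2209846488915/34359738368
(4,2): OLD=98382808499267/549755813888 → NEW=255, ERR=-41804924042173/549755813888
(4,3): OLD=811735765981905/4398046511104 → NEW=255, ERR=-309766094349615/4398046511104
(4,4): OLD=6584333087877603/35184372088832 → NEW=255, ERR=-2387681794774557/35184372088832
(4,5): OLD=201182727263546019/1125899906842624 → NEW=255, ERR=-85921748981323101/1125899906842624
(4,6): OLD=3151443526751501925/18014398509481984 → NEW=255, ERR=-1442228093166403995/18014398509481984
Row 0: .......
Row 1: .#.#.#.
Row 2: #.#.#.#
Row 3: #######
Row 4: #######

Answer: .......
.#.#.#.
#.#.#.#
#######
#######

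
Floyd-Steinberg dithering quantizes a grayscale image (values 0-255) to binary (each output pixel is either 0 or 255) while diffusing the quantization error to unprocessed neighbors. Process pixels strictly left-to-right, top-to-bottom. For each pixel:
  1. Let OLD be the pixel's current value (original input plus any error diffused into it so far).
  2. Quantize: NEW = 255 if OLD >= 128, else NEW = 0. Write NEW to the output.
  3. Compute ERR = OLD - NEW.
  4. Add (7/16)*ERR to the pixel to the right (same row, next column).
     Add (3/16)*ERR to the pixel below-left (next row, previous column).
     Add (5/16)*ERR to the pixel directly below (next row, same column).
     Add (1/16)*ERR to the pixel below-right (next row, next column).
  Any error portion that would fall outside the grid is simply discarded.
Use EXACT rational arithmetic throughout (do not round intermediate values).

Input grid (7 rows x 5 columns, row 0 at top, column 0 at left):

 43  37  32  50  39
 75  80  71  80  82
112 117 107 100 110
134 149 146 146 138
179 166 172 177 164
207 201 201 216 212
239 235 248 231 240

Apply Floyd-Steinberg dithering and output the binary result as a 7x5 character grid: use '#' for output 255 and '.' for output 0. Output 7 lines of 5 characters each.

(0,0): OLD=43 → NEW=0, ERR=43
(0,1): OLD=893/16 → NEW=0, ERR=893/16
(0,2): OLD=14443/256 → NEW=0, ERR=14443/256
(0,3): OLD=305901/4096 → NEW=0, ERR=305901/4096
(0,4): OLD=4697211/65536 → NEW=0, ERR=4697211/65536
(1,0): OLD=25319/256 → NEW=0, ERR=25319/256
(1,1): OLD=315345/2048 → NEW=255, ERR=-206895/2048
(1,2): OLD=4058277/65536 → NEW=0, ERR=4058277/65536
(1,3): OLD=38638785/262144 → NEW=255, ERR=-28207935/262144
(1,4): OLD=259999267/4194304 → NEW=0, ERR=259999267/4194304
(2,0): OLD=4062091/32768 → NEW=0, ERR=4062091/32768
(2,1): OLD=165105961/1048576 → NEW=255, ERR=-102280919/1048576
(2,2): OLD=959432379/16777216 → NEW=0, ERR=959432379/16777216
(2,3): OLD=28691943169/268435456 → NEW=0, ERR=28691943169/268435456
(2,4): OLD=727604844743/4294967296 → NEW=255, ERR=-367611815737/4294967296
(3,0): OLD=2591238747/16777216 → NEW=255, ERR=-1686951333/16777216
(3,1): OLD=12481918911/134217728 → NEW=0, ERR=12481918911/134217728
(3,2): OLD=938458594533/4294967296 → NEW=255, ERR=-156758065947/4294967296
(3,3): OLD=1296733979645/8589934592 → NEW=255, ERR=-893699341315/8589934592
(3,4): OLD=9952704213969/137438953472 → NEW=0, ERR=9952704213969/137438953472
(4,0): OLD=354367276405/2147483648 → NEW=255, ERR=-193241053835/2147483648
(4,1): OLD=9797031671157/68719476736 → NEW=255, ERR=-7726434896523/68719476736
(4,2): OLD=107432268716923/1099511627776 → NEW=0, ERR=107432268716923/1099511627776
(4,3): OLD=3492610068691317/17592186044416 → NEW=255, ERR=-993397372634763/17592186044416
(4,4): OLD=43747549018031283/281474976710656 → NEW=255, ERR=-28028570043185997/281474976710656
(5,0): OLD=173501033646463/1099511627776 → NEW=255, ERR=-106874431436417/1099511627776
(5,1): OLD=1196575484869053/8796093022208 → NEW=255, ERR=-1046428235793987/8796093022208
(5,2): OLD=45562897063665701/281474976710656 → NEW=255, ERR=-26213221997551579/281474976710656
(5,3): OLD=163307531595089835/1125899906842624 → NEW=255, ERR=-123796944649779285/1125899906842624
(5,4): OLD=2328325038749380841/18014398509481984 → NEW=255, ERR=-2265346581168525079/18014398509481984
(6,0): OLD=26221997752084751/140737488355328 → NEW=255, ERR=-9666061778523889/140737488355328
(6,1): OLD=649593009365316705/4503599627370496 → NEW=255, ERR=-498824895614159775/4503599627370496
(6,2): OLD=10260116699779010619/72057594037927936 → NEW=255, ERR=-8114569779892613061/72057594037927936
(6,3): OLD=136013113011608483657/1152921504606846976 → NEW=0, ERR=136013113011608483657/1152921504606846976
(6,4): OLD=4527631391476249760319/18446744073709551616 → NEW=255, ERR=-176288347319685901761/18446744073709551616
Row 0: .....
Row 1: .#.#.
Row 2: .#..#
Row 3: #.##.
Row 4: ##.##
Row 5: #####
Row 6: ###.#

Answer: .....
.#.#.
.#..#
#.##.
##.##
#####
###.#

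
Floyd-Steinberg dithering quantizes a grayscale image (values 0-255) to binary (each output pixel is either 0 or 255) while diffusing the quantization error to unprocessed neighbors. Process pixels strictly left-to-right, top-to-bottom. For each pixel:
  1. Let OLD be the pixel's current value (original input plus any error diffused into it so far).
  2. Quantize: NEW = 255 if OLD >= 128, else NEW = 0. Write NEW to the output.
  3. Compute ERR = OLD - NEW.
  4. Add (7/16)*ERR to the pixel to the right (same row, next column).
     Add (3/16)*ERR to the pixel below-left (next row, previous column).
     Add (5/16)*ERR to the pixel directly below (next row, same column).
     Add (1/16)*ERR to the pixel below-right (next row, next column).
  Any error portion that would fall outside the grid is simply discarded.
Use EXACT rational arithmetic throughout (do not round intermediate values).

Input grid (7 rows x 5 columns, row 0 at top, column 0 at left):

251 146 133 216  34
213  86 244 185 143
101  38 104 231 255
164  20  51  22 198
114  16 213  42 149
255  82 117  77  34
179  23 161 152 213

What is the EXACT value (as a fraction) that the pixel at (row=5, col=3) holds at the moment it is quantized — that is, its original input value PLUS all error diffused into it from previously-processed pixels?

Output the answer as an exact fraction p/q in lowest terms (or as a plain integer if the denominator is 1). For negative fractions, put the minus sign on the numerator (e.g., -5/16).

Answer: 17481498640951075/281474976710656

Derivation:
(0,0): OLD=251 → NEW=255, ERR=-4
(0,1): OLD=577/4 → NEW=255, ERR=-443/4
(0,2): OLD=5411/64 → NEW=0, ERR=5411/64
(0,3): OLD=259061/1024 → NEW=255, ERR=-2059/1024
(0,4): OLD=542643/16384 → NEW=0, ERR=542643/16384
(1,0): OLD=12223/64 → NEW=255, ERR=-4097/64
(1,1): OLD=19961/512 → NEW=0, ERR=19961/512
(1,2): OLD=4590445/16384 → NEW=255, ERR=412525/16384
(1,3): OLD=13558185/65536 → NEW=255, ERR=-3153495/65536
(1,4): OLD=138592987/1048576 → NEW=255, ERR=-128793893/1048576
(2,0): OLD=723395/8192 → NEW=0, ERR=723395/8192
(2,1): OLD=23471505/262144 → NEW=0, ERR=23471505/262144
(2,2): OLD=605888243/4194304 → NEW=255, ERR=-463659277/4194304
(2,3): OLD=9807493929/67108864 → NEW=255, ERR=-7305266391/67108864
(2,4): OLD=178224075743/1073741824 → NEW=255, ERR=-95580089377/1073741824
(3,0): OLD=874023571/4194304 → NEW=255, ERR=-195523949/4194304
(3,1): OLD=415315223/33554432 → NEW=0, ERR=415315223/33554432
(3,2): OLD=7575410093/1073741824 → NEW=0, ERR=7575410093/1073741824
(3,3): OLD=-69859170203/2147483648 → NEW=0, ERR=-69859170203/2147483648
(3,4): OLD=5124644587161/34359738368 → NEW=255, ERR=-3637088696679/34359738368
(4,0): OLD=54628271677/536870912 → NEW=0, ERR=54628271677/536870912
(4,1): OLD=1078796245437/17179869184 → NEW=0, ERR=1078796245437/17179869184
(4,2): OLD=65242622013875/274877906944 → NEW=255, ERR=-4851244256845/274877906944
(4,3): OLD=20698551002045/4398046511104 → NEW=0, ERR=20698551002045/4398046511104
(4,4): OLD=8159024393035947/70368744177664 → NEW=0, ERR=8159024393035947/70368744177664
(5,0): OLD=82070778475351/274877906944 → NEW=255, ERR=11976912204631/274877906944
(5,1): OLD=272098920652997/2199023255552 → NEW=0, ERR=272098920652997/2199023255552
(5,2): OLD=11992695909219053/70368744177664 → NEW=255, ERR=-5951333856085267/70368744177664
(5,3): OLD=17481498640951075/281474976710656 → NEW=0, ERR=17481498640951075/281474976710656
Target (5,3): original=77, with diffused error = 17481498640951075/281474976710656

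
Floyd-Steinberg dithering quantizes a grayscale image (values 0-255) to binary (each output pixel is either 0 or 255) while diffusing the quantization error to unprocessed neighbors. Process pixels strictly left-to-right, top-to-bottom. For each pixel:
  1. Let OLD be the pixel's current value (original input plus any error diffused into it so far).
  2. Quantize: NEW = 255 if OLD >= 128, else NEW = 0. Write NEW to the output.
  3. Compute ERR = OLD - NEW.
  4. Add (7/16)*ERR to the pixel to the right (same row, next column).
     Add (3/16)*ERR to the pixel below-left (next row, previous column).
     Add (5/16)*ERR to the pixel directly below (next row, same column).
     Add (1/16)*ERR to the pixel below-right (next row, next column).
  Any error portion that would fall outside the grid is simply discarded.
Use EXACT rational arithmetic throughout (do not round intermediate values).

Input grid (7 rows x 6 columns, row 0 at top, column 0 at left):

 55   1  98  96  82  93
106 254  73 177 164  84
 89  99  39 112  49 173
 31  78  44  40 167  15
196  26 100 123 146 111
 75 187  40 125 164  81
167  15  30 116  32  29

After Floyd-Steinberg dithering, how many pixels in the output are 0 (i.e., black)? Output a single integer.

Answer: 27

Derivation:
(0,0): OLD=55 → NEW=0, ERR=55
(0,1): OLD=401/16 → NEW=0, ERR=401/16
(0,2): OLD=27895/256 → NEW=0, ERR=27895/256
(0,3): OLD=588481/4096 → NEW=255, ERR=-455999/4096
(0,4): OLD=2181959/65536 → NEW=0, ERR=2181959/65536
(0,5): OLD=112791281/1048576 → NEW=0, ERR=112791281/1048576
(1,0): OLD=32739/256 → NEW=0, ERR=32739/256
(1,1): OLD=699701/2048 → NEW=255, ERR=177461/2048
(1,2): OLD=8234841/65536 → NEW=0, ERR=8234841/65536
(1,3): OLD=55112229/262144 → NEW=255, ERR=-11734491/262144
(1,4): OLD=2819092495/16777216 → NEW=255, ERR=-1459097585/16777216
(1,5): OLD=21916779193/268435456 → NEW=0, ERR=21916779193/268435456
(2,0): OLD=4758295/32768 → NEW=255, ERR=-3597545/32768
(2,1): OLD=114922861/1048576 → NEW=0, ERR=114922861/1048576
(2,2): OLD=2067604871/16777216 → NEW=0, ERR=2067604871/16777216
(2,3): OLD=19256897295/134217728 → NEW=255, ERR=-14968623345/134217728
(2,4): OLD=-62100917331/4294967296 → NEW=0, ERR=-62100917331/4294967296
(2,5): OLD=12833576407691/68719476736 → NEW=255, ERR=-4689890159989/68719476736
(3,0): OLD=289255079/16777216 → NEW=0, ERR=289255079/16777216
(3,1): OLD=18258725787/134217728 → NEW=255, ERR=-15966794853/134217728
(3,2): OLD=17615083777/1073741824 → NEW=0, ERR=17615083777/1073741824
(3,3): OLD=1190025774979/68719476736 → NEW=0, ERR=1190025774979/68719476736
(3,4): OLD=82623471622179/549755813888 → NEW=255, ERR=-57564260919261/549755813888
(3,5): OLD=-466552954919635/8796093022208 → NEW=0, ERR=-466552954919635/8796093022208
(4,0): OLD=384576613609/2147483648 → NEW=255, ERR=-163031716631/2147483648
(4,1): OLD=-1382497254315/34359738368 → NEW=0, ERR=-1382497254315/34359738368
(4,2): OLD=91628106386031/1099511627776 → NEW=0, ERR=91628106386031/1099511627776
(4,3): OLD=2573089970435787/17592186044416 → NEW=255, ERR=-1912917470890293/17592186044416
(4,4): OLD=15999971425318779/281474976710656 → NEW=0, ERR=15999971425318779/281474976710656
(4,5): OLD=507777984237553277/4503599627370496 → NEW=0, ERR=507777984237553277/4503599627370496
(5,0): OLD=24041656948175/549755813888 → NEW=0, ERR=24041656948175/549755813888
(5,1): OLD=3596534507132863/17592186044416 → NEW=255, ERR=-889472934193217/17592186044416
(5,2): OLD=2958173016538021/140737488355328 → NEW=0, ERR=2958173016538021/140737488355328
(5,3): OLD=522787687492401127/4503599627370496 → NEW=0, ERR=522787687492401127/4503599627370496
(5,4): OLD=2223823003607154567/9007199254740992 → NEW=255, ERR=-73012806351798393/9007199254740992
(5,5): OLD=16752019517667470579/144115188075855872 → NEW=0, ERR=16752019517667470579/144115188075855872
(6,0): OLD=48184567419807901/281474976710656 → NEW=255, ERR=-23591551641409379/281474976710656
(6,1): OLD=-138686335358071847/4503599627370496 → NEW=0, ERR=-138686335358071847/4503599627370496
(6,2): OLD=751222286900289585/18014398509481984 → NEW=0, ERR=751222286900289585/18014398509481984
(6,3): OLD=49089602699754688269/288230376151711744 → NEW=255, ERR=-24409143218931806451/288230376151711744
(6,4): OLD=98998430146384520493/4611686018427387904 → NEW=0, ERR=98998430146384520493/4611686018427387904
(6,5): OLD=5475751889549674146331/73786976294838206464 → NEW=0, ERR=5475751889549674146331/73786976294838206464
Output grid:
  Row 0: ...#..  (5 black, running=5)
  Row 1: .#.##.  (3 black, running=8)
  Row 2: #..#.#  (3 black, running=11)
  Row 3: .#..#.  (4 black, running=15)
  Row 4: #..#..  (4 black, running=19)
  Row 5: .#..#.  (4 black, running=23)
  Row 6: #..#..  (4 black, running=27)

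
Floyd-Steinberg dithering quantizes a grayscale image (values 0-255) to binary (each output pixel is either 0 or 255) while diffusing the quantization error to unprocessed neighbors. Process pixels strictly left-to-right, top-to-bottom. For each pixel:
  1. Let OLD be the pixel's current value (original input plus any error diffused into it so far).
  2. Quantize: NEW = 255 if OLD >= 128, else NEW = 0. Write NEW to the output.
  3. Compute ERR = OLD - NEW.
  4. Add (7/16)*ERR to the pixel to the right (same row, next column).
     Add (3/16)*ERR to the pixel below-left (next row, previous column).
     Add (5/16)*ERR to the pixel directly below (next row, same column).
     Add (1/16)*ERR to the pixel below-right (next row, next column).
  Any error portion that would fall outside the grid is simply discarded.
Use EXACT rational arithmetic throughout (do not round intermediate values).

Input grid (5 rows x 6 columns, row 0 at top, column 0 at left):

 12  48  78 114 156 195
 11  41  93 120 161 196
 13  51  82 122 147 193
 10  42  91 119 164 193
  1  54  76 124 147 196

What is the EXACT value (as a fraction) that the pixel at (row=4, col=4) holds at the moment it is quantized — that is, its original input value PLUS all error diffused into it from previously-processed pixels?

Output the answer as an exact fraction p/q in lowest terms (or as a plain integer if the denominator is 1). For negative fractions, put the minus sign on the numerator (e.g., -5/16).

(0,0): OLD=12 → NEW=0, ERR=12
(0,1): OLD=213/4 → NEW=0, ERR=213/4
(0,2): OLD=6483/64 → NEW=0, ERR=6483/64
(0,3): OLD=162117/1024 → NEW=255, ERR=-99003/1024
(0,4): OLD=1862883/16384 → NEW=0, ERR=1862883/16384
(0,5): OLD=64158261/262144 → NEW=255, ERR=-2688459/262144
(1,0): OLD=1583/64 → NEW=0, ERR=1583/64
(1,1): OLD=45161/512 → NEW=0, ERR=45161/512
(1,2): OLD=2432125/16384 → NEW=255, ERR=-1745795/16384
(1,3): OLD=4641193/65536 → NEW=0, ERR=4641193/65536
(1,4): OLD=920856843/4194304 → NEW=255, ERR=-148690677/4194304
(1,5): OLD=12374323933/67108864 → NEW=255, ERR=-4738436387/67108864
(2,0): OLD=305299/8192 → NEW=0, ERR=305299/8192
(2,1): OLD=20037153/262144 → NEW=0, ERR=20037153/262144
(2,2): OLD=423346147/4194304 → NEW=0, ERR=423346147/4194304
(2,3): OLD=5871445323/33554432 → NEW=255, ERR=-2684934837/33554432
(2,4): OLD=98892978721/1073741824 → NEW=0, ERR=98892978721/1073741824
(2,5): OLD=3590825879287/17179869184 → NEW=255, ERR=-790040762633/17179869184
(3,0): OLD=150902339/4194304 → NEW=0, ERR=150902339/4194304
(3,1): OLD=3452106215/33554432 → NEW=0, ERR=3452106215/33554432
(3,2): OLD=42231896725/268435456 → NEW=255, ERR=-26219144555/268435456
(3,3): OLD=1285734361231/17179869184 → NEW=0, ERR=1285734361231/17179869184
(3,4): OLD=29123373320335/137438953472 → NEW=255, ERR=-5923559815025/137438953472
(3,5): OLD=364003240387329/2199023255552 → NEW=255, ERR=-196747689778431/2199023255552
(4,0): OLD=16929283117/536870912 → NEW=0, ERR=16929283117/536870912
(4,1): OLD=720530579049/8589934592 → NEW=0, ERR=720530579049/8589934592
(4,2): OLD=28212704242603/274877906944 → NEW=0, ERR=28212704242603/274877906944
(4,3): OLD=783315683059127/4398046511104 → NEW=255, ERR=-338186177272393/4398046511104
(4,4): OLD=6177794440610407/70368744177664 → NEW=0, ERR=6177794440610407/70368744177664
Target (4,4): original=147, with diffused error = 6177794440610407/70368744177664

Answer: 6177794440610407/70368744177664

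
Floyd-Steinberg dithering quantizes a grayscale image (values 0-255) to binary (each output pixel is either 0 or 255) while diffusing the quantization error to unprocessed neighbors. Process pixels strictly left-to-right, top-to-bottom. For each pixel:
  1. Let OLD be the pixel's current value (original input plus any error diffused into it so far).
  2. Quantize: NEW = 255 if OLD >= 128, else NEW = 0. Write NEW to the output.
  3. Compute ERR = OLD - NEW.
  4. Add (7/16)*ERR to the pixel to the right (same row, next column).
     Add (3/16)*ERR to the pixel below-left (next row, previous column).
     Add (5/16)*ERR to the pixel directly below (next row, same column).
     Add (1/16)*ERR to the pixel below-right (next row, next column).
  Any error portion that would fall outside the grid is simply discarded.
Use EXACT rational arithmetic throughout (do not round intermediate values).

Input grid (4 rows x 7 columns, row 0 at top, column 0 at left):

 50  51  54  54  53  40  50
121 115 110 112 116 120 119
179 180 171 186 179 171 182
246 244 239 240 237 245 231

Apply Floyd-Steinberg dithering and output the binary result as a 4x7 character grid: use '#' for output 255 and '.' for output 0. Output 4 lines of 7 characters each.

Answer: .......
#.##.##
##.##.#
#######

Derivation:
(0,0): OLD=50 → NEW=0, ERR=50
(0,1): OLD=583/8 → NEW=0, ERR=583/8
(0,2): OLD=10993/128 → NEW=0, ERR=10993/128
(0,3): OLD=187543/2048 → NEW=0, ERR=187543/2048
(0,4): OLD=3049505/32768 → NEW=0, ERR=3049505/32768
(0,5): OLD=42318055/524288 → NEW=0, ERR=42318055/524288
(0,6): OLD=715656785/8388608 → NEW=0, ERR=715656785/8388608
(1,0): OLD=19237/128 → NEW=255, ERR=-13403/128
(1,1): OLD=113859/1024 → NEW=0, ERR=113859/1024
(1,2): OLD=6789823/32768 → NEW=255, ERR=-1566017/32768
(1,3): OLD=18681075/131072 → NEW=255, ERR=-14742285/131072
(1,4): OLD=979220121/8388608 → NEW=0, ERR=979220121/8388608
(1,5): OLD=14636878121/67108864 → NEW=255, ERR=-2475882199/67108864
(1,6): OLD=144487084103/1073741824 → NEW=255, ERR=-129317081017/1073741824
(2,0): OLD=2738193/16384 → NEW=255, ERR=-1439727/16384
(2,1): OLD=84303883/524288 → NEW=255, ERR=-49389557/524288
(2,2): OLD=844832097/8388608 → NEW=0, ERR=844832097/8388608
(2,3): OLD=14348775449/67108864 → NEW=255, ERR=-2763984871/67108864
(2,4): OLD=98522500361/536870912 → NEW=255, ERR=-38379582199/536870912
(2,5): OLD=1939761836195/17179869184 → NEW=0, ERR=1939761836195/17179869184
(2,6): OLD=52626919592869/274877906944 → NEW=255, ERR=-17466946677851/274877906944
(3,0): OLD=1685072577/8388608 → NEW=255, ERR=-454022463/8388608
(3,1): OLD=13708579949/67108864 → NEW=255, ERR=-3404180371/67108864
(3,2): OLD=125987249655/536870912 → NEW=255, ERR=-10914832905/536870912
(3,3): OLD=453387896129/2147483648 → NEW=255, ERR=-94220434111/2147483648
(3,4): OLD=58840691865281/274877906944 → NEW=255, ERR=-11253174405439/274877906944
(3,5): OLD=540939467579283/2199023255552 → NEW=255, ERR=-19811462586477/2199023255552
(3,6): OLD=7538521362333773/35184372088832 → NEW=255, ERR=-1433493520318387/35184372088832
Row 0: .......
Row 1: #.##.##
Row 2: ##.##.#
Row 3: #######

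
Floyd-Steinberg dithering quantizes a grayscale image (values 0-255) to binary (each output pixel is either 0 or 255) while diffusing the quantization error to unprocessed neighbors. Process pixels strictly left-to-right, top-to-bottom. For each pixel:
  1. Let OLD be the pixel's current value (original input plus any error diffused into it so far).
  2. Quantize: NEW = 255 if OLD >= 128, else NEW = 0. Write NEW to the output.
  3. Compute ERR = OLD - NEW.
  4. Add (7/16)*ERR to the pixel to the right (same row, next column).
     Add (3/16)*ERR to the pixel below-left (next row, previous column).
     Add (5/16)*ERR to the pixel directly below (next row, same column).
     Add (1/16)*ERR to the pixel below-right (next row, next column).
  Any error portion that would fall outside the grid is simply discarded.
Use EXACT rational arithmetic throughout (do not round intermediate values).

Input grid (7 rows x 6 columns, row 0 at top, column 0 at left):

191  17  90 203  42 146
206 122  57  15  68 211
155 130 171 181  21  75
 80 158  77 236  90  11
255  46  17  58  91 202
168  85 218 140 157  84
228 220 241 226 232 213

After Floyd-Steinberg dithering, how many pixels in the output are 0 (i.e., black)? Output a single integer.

Answer: 20

Derivation:
(0,0): OLD=191 → NEW=255, ERR=-64
(0,1): OLD=-11 → NEW=0, ERR=-11
(0,2): OLD=1363/16 → NEW=0, ERR=1363/16
(0,3): OLD=61509/256 → NEW=255, ERR=-3771/256
(0,4): OLD=145635/4096 → NEW=0, ERR=145635/4096
(0,5): OLD=10587701/65536 → NEW=255, ERR=-6123979/65536
(1,0): OLD=2943/16 → NEW=255, ERR=-1137/16
(1,1): OLD=12729/128 → NEW=0, ERR=12729/128
(1,2): OLD=506589/4096 → NEW=0, ERR=506589/4096
(1,3): OLD=1253329/16384 → NEW=0, ERR=1253329/16384
(1,4): OLD=98709867/1048576 → NEW=0, ERR=98709867/1048576
(1,5): OLD=3778325885/16777216 → NEW=255, ERR=-499864195/16777216
(2,0): OLD=310147/2048 → NEW=255, ERR=-212093/2048
(2,1): OLD=8815713/65536 → NEW=255, ERR=-7895967/65536
(2,2): OLD=186119043/1048576 → NEW=255, ERR=-81267837/1048576
(2,3): OLD=1647341451/8388608 → NEW=255, ERR=-491753589/8388608
(2,4): OLD=6433200001/268435456 → NEW=0, ERR=6433200001/268435456
(2,5): OLD=352435537559/4294967296 → NEW=0, ERR=352435537559/4294967296
(3,0): OLD=26263299/1048576 → NEW=0, ERR=26263299/1048576
(3,1): OLD=925285367/8388608 → NEW=0, ERR=925285367/8388608
(3,2): OLD=5537552301/67108864 → NEW=0, ERR=5537552301/67108864
(3,3): OLD=1088478205775/4294967296 → NEW=255, ERR=-6738454705/4294967296
(3,4): OLD=3728884249247/34359738368 → NEW=0, ERR=3728884249247/34359738368
(3,5): OLD=47070374799985/549755813888 → NEW=0, ERR=47070374799985/549755813888
(4,0): OLD=38051908701/134217728 → NEW=255, ERR=3826388061/134217728
(4,1): OLD=236178809673/2147483648 → NEW=0, ERR=236178809673/2147483648
(4,2): OLD=6700281920043/68719476736 → NEW=0, ERR=6700281920043/68719476736
(4,3): OLD=138178330526615/1099511627776 → NEW=0, ERR=138178330526615/1099511627776
(4,4): OLD=3445455928003111/17592186044416 → NEW=255, ERR=-1040551513322969/17592186044416
(4,5): OLD=59014533405903793/281474976710656 → NEW=255, ERR=-12761585655313487/281474976710656
(5,0): OLD=6787083519723/34359738368 → NEW=255, ERR=-1974649764117/34359738368
(5,1): OLD=125661957658363/1099511627776 → NEW=0, ERR=125661957658363/1099511627776
(5,2): OLD=2893105678513545/8796093022208 → NEW=255, ERR=650101957850505/8796093022208
(5,3): OLD=58155808223090211/281474976710656 → NEW=255, ERR=-13620310838127069/281474976710656
(5,4): OLD=65695967526664231/562949953421312 → NEW=0, ERR=65695967526664231/562949953421312
(5,5): OLD=1055563005105423067/9007199254740992 → NEW=0, ERR=1055563005105423067/9007199254740992
(6,0): OLD=4072060328843217/17592186044416 → NEW=255, ERR=-413947112482863/17592186044416
(6,1): OLD=71969412769508445/281474976710656 → NEW=255, ERR=193293708291165/281474976710656
(6,2): OLD=295511352014142053/1125899906842624 → NEW=255, ERR=8406875769272933/1125899906842624
(6,3): OLD=4335084832530147561/18014398509481984 → NEW=255, ERR=-258586787387758359/18014398509481984
(6,4): OLD=81032372696741499041/288230376151711744 → NEW=255, ERR=7533626778055004321/288230376151711744
(6,5): OLD=1237550925561938430791/4611686018427387904 → NEW=255, ERR=61570990862954515271/4611686018427387904
Output grid:
  Row 0: #..#.#  (3 black, running=3)
  Row 1: #....#  (4 black, running=7)
  Row 2: ####..  (2 black, running=9)
  Row 3: ...#..  (5 black, running=14)
  Row 4: #...##  (3 black, running=17)
  Row 5: #.##..  (3 black, running=20)
  Row 6: ######  (0 black, running=20)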